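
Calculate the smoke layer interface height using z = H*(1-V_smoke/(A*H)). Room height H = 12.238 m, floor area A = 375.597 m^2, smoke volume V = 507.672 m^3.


V/(A*H) = 0.11045
1 - 0.11045 = 0.88955
z = 12.238 * 0.88955 = 10.886 m

10.886 m


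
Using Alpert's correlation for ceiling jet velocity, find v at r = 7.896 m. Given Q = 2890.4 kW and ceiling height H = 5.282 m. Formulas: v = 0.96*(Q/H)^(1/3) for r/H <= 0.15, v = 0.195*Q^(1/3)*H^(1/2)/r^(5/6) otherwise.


r/H = 7.896 / 5.282 = 1.4949
r/H > 0.15, so v = 0.195*Q^(1/3)*H^(1/2)/r^(5/6)
Q^(1/3) = 14.245
H^(1/2) = 2.2983
r^(5/6) = 5.5955
v = 0.195 * 14.245 * 2.2983 / 5.5955 = 1.1409 m/s

1.1409 m/s


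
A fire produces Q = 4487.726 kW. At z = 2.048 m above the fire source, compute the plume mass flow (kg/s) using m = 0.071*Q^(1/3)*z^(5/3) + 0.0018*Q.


Q^(1/3) = 16.495
z^(5/3) = 3.3028
First term = 0.071 * 16.495 * 3.3028 = 3.8680
Second term = 0.0018 * 4487.726 = 8.0779
m = 11.946 kg/s

11.946 kg/s


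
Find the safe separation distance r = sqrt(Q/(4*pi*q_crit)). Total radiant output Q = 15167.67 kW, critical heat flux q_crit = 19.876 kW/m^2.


4*pi*q_crit = 249.77
Q/(4*pi*q_crit) = 60.727
r = sqrt(60.727) = 7.7927 m

7.7927 m


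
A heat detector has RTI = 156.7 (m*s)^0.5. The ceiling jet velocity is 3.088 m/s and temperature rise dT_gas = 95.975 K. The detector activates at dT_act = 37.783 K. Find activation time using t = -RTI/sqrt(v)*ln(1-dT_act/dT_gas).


dT_act/dT_gas = 0.39368
ln(1 - 0.39368) = -0.50034
t = -156.7 / sqrt(3.088) * -0.50034 = 44.616 s

44.616 s


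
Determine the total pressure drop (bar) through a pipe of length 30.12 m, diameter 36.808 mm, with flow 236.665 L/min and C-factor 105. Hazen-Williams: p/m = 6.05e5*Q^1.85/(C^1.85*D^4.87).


Q^1.85 = 24669
C^1.85 = 5485.3
D^4.87 = 4.2280e+07
p/m = 0.064352 bar/m
p_total = 0.064352 * 30.12 = 1.9383 bar

1.9383 bar


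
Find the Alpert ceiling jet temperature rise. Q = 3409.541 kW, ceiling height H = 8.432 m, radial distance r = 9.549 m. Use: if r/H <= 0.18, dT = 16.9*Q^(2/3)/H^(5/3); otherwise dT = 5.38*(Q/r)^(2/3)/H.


r/H = 9.549 / 8.432 = 1.1325
r/H > 0.18, so dT = 5.38*(Q/r)^(2/3)/H
Q/r = 357.06
(Q/r)^(2/3) = 50.330
dT = 5.38 * 50.330 / 8.432 = 32.113 K

32.113 K


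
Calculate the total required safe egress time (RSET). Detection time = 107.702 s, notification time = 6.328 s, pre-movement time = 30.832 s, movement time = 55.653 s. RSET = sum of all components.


Total = 107.702 + 6.328 + 30.832 + 55.653 = 200.515 s

200.515 s


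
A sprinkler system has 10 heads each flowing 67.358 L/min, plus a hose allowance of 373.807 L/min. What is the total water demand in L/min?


Sprinkler demand = 10 * 67.358 = 673.58 L/min
Total = 673.58 + 373.807 = 1047.387 L/min

1047.387 L/min


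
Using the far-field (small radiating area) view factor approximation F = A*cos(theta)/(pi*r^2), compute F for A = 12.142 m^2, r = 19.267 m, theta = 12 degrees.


cos(12 deg) = 0.97815
pi*r^2 = 1166.2
F = 12.142 * 0.97815 / 1166.2 = 0.010184

0.010184


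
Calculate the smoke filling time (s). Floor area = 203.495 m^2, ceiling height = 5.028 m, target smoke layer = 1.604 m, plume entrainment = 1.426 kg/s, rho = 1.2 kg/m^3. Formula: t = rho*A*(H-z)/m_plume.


H - z = 3.424 m
t = 1.2 * 203.495 * 3.424 / 1.426 = 586.34 s

586.34 s


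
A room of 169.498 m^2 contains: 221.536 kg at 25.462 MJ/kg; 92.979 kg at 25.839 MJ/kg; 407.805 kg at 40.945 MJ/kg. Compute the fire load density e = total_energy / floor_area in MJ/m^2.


Total energy = 221.536*25.462 + 92.979*25.839 + 407.805*40.945
= 5640.750 + 2402.484 + 16697.58
= 24740.81 MJ
e = 24740.81 / 169.498 = 145.97 MJ/m^2

145.97 MJ/m^2


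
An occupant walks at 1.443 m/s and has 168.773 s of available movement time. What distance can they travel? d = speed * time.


d = 1.443 * 168.773 = 243.54 m

243.54 m


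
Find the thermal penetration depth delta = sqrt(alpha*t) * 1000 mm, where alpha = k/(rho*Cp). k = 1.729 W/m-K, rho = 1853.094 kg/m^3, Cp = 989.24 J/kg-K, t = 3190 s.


alpha = 1.729 / (1853.094 * 989.24) = 9.4318e-07 m^2/s
alpha * t = 0.0030088
delta = sqrt(0.0030088) * 1000 = 54.852 mm

54.852 mm


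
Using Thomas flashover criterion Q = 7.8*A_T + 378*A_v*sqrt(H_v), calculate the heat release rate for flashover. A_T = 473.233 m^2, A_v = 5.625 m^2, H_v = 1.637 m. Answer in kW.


7.8*A_T = 3691.2
sqrt(H_v) = 1.2795
378*A_v*sqrt(H_v) = 2720.4
Q = 3691.2 + 2720.4 = 6411.7 kW

6411.7 kW


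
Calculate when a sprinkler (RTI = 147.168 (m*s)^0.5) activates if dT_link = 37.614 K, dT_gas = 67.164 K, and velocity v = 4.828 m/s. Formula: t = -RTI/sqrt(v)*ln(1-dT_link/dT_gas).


dT_link/dT_gas = 0.56003
ln(1 - 0.56003) = -0.82105
t = -147.168 / sqrt(4.828) * -0.82105 = 54.992 s

54.992 s


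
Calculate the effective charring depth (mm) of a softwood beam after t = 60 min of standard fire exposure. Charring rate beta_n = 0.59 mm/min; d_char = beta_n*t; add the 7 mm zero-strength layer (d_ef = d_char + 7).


d_char = 0.59 * 60 = 35.4 mm
d_ef = 35.4 + 1.0*7 = 42.4 mm

42.4 mm


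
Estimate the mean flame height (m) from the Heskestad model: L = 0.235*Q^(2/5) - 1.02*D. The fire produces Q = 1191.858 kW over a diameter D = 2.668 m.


Q^(2/5) = 17.002
0.235 * Q^(2/5) = 3.9954
1.02 * D = 2.7214
L = 1.2740 m

1.2740 m


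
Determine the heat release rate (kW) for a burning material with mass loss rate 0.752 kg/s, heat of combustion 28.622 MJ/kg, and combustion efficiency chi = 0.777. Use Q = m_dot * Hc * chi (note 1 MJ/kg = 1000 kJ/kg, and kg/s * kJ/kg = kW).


Hc = 28.622 MJ/kg = 28.622 * 1000 kJ/kg = 28622 kJ/kg
Q = 0.752 kg/s * 28622 kJ/kg * 0.777 = 16724 kW

16724 kW


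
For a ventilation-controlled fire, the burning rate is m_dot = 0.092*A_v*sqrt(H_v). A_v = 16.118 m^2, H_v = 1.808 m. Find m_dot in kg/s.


sqrt(H_v) = 1.3446
m_dot = 0.092 * 16.118 * 1.3446 = 1.9939 kg/s

1.9939 kg/s


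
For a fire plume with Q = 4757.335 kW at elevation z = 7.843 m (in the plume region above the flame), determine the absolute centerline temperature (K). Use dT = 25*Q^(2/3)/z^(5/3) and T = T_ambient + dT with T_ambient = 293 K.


Q^(2/3) = 282.86
z^(5/3) = 30.960
dT = 25 * 282.86 / 30.960 = 228.41 K
T = 293 + 228.41 = 521.41 K

521.41 K


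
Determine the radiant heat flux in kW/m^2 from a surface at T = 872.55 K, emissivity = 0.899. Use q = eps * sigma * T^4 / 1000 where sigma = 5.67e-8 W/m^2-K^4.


T^4 = 5.7964e+11
q = 0.899 * 5.67e-8 * 5.7964e+11 / 1000 = 29.546 kW/m^2

29.546 kW/m^2


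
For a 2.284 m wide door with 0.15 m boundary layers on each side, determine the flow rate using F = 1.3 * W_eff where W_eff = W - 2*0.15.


W_eff = 2.284 - 0.30 = 1.984 m
F = 1.3 * 1.984 = 2.5792 persons/s

2.5792 persons/s


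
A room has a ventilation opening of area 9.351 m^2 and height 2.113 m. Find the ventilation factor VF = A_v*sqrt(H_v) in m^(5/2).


sqrt(H_v) = 1.4536
VF = 9.351 * 1.4536 = 13.593 m^(5/2)

13.593 m^(5/2)


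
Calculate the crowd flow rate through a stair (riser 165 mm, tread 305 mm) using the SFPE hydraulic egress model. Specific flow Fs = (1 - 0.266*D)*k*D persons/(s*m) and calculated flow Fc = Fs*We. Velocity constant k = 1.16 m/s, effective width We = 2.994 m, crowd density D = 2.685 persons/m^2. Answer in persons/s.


1 - 0.266*D = 1 - 0.266*2.685 = 0.28579
Fs = 0.28579 * 1.16 * 2.685 = 0.89012 persons/(s*m)
Fc = 0.89012 * 2.994 = 2.6650 persons/s

2.6650 persons/s


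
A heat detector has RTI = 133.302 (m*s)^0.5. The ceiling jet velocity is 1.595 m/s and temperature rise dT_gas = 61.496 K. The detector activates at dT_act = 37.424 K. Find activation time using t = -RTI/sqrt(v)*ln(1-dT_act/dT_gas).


dT_act/dT_gas = 0.60856
ln(1 - 0.60856) = -0.93792
t = -133.302 / sqrt(1.595) * -0.93792 = 98.997 s

98.997 s


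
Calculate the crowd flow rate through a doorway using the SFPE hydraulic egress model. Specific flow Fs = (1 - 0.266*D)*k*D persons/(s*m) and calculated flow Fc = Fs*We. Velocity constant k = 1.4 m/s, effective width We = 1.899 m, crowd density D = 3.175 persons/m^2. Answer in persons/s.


1 - 0.266*D = 1 - 0.266*3.175 = 0.15545
Fs = 0.15545 * 1.4 * 3.175 = 0.69098 persons/(s*m)
Fc = 0.69098 * 1.899 = 1.3122 persons/s

1.3122 persons/s


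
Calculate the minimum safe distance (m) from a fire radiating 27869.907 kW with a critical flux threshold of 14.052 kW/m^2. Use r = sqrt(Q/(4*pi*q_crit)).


4*pi*q_crit = 176.58
Q/(4*pi*q_crit) = 157.83
r = sqrt(157.83) = 12.563 m

12.563 m


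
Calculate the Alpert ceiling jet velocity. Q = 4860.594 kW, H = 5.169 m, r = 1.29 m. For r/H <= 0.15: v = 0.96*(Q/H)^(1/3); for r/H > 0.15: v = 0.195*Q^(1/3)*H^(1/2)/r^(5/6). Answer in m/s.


r/H = 1.29 / 5.169 = 0.24956
r/H > 0.15, so v = 0.195*Q^(1/3)*H^(1/2)/r^(5/6)
Q^(1/3) = 16.939
H^(1/2) = 2.2735
r^(5/6) = 1.2364
v = 0.195 * 16.939 * 2.2735 / 1.2364 = 6.0740 m/s

6.0740 m/s


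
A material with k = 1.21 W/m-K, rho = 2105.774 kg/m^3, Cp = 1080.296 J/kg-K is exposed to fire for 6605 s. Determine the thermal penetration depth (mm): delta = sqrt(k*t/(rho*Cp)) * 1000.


alpha = 1.21 / (2105.774 * 1080.296) = 5.3190e-07 m^2/s
alpha * t = 0.0035132
delta = sqrt(0.0035132) * 1000 = 59.272 mm

59.272 mm


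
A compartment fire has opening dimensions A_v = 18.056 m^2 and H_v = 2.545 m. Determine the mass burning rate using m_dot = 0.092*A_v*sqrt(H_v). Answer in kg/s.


sqrt(H_v) = 1.5953
m_dot = 0.092 * 18.056 * 1.5953 = 2.6500 kg/s

2.6500 kg/s


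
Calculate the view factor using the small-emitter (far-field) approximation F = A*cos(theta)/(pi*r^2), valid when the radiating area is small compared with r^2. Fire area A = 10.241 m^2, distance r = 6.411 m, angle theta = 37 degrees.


cos(37 deg) = 0.79864
pi*r^2 = 129.12
F = 10.241 * 0.79864 / 129.12 = 0.063342

0.063342


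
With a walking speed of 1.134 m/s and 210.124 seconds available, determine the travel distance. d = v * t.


d = 1.134 * 210.124 = 238.28 m

238.28 m


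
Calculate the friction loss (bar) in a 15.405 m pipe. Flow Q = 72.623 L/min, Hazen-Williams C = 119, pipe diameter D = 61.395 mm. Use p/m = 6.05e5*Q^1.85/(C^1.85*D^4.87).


Q^1.85 = 2773.2
C^1.85 = 6914.5
D^4.87 = 5.1075e+08
p/m = 0.00047509 bar/m
p_total = 0.00047509 * 15.405 = 0.0073187 bar

0.0073187 bar


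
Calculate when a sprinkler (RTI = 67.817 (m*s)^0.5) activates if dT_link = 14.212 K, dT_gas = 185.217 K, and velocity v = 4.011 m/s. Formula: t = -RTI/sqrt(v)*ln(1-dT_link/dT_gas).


dT_link/dT_gas = 0.076732
ln(1 - 0.076732) = -0.079835
t = -67.817 / sqrt(4.011) * -0.079835 = 2.7034 s

2.7034 s


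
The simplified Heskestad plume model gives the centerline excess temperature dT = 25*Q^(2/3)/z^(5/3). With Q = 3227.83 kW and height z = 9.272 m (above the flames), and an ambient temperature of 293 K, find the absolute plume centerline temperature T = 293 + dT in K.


Q^(2/3) = 218.41
z^(5/3) = 40.922
dT = 25 * 218.41 / 40.922 = 133.43 K
T = 293 + 133.43 = 426.43 K

426.43 K


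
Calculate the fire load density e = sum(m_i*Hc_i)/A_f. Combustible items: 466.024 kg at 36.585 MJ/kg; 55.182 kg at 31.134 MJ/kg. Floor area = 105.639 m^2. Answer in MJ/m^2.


Total energy = 466.024*36.585 + 55.182*31.134
= 17049.49 + 1718.036
= 18767.52 MJ
e = 18767.52 / 105.639 = 177.66 MJ/m^2

177.66 MJ/m^2


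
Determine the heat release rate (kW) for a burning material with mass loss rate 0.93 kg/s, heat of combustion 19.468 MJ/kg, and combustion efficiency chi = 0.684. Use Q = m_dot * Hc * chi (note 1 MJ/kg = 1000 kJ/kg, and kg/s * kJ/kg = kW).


Hc = 19.468 MJ/kg = 19.468 * 1000 kJ/kg = 19468 kJ/kg
Q = 0.93 kg/s * 19468 kJ/kg * 0.684 = 12384 kW

12384 kW


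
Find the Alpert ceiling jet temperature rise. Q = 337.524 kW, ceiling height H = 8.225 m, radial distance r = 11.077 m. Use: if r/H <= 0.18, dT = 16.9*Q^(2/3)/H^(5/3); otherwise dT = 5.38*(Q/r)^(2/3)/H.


r/H = 11.077 / 8.225 = 1.3467
r/H > 0.18, so dT = 5.38*(Q/r)^(2/3)/H
Q/r = 30.471
(Q/r)^(2/3) = 9.7556
dT = 5.38 * 9.7556 / 8.225 = 6.3812 K

6.3812 K


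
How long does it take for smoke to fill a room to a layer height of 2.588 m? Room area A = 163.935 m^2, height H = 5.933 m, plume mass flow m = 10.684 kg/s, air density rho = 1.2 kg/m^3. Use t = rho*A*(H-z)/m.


H - z = 3.345 m
t = 1.2 * 163.935 * 3.345 / 10.684 = 61.591 s

61.591 s


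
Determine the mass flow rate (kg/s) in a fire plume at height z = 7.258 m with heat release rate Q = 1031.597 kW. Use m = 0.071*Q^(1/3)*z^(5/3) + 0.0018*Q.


Q^(1/3) = 10.104
z^(5/3) = 27.208
First term = 0.071 * 10.104 * 27.208 = 19.519
Second term = 0.0018 * 1031.597 = 1.8569
m = 21.376 kg/s

21.376 kg/s


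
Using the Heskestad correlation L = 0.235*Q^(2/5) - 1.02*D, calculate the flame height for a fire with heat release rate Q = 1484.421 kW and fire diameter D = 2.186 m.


Q^(2/5) = 18.562
0.235 * Q^(2/5) = 4.3621
1.02 * D = 2.2297
L = 2.1323 m

2.1323 m


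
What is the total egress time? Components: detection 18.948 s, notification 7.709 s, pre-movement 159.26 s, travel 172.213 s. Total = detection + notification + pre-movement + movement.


Total = 18.948 + 7.709 + 159.26 + 172.213 = 358.13 s

358.13 s


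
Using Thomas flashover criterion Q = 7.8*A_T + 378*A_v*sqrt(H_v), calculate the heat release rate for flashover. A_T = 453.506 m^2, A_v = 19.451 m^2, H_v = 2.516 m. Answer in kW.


7.8*A_T = 3537.3
sqrt(H_v) = 1.5862
378*A_v*sqrt(H_v) = 11662
Q = 3537.3 + 11662 = 15200 kW

15200 kW


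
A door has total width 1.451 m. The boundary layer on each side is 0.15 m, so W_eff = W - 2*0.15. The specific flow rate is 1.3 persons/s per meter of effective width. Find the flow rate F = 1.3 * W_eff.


W_eff = 1.451 - 0.30 = 1.151 m
F = 1.3 * 1.151 = 1.4963 persons/s

1.4963 persons/s


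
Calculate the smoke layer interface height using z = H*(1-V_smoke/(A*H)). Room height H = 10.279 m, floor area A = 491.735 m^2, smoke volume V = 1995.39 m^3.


V/(A*H) = 0.39477
1 - 0.39477 = 0.60523
z = 10.279 * 0.60523 = 6.2211 m

6.2211 m


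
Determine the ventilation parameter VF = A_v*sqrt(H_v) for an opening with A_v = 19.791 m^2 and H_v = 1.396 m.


sqrt(H_v) = 1.1815
VF = 19.791 * 1.1815 = 23.384 m^(5/2)

23.384 m^(5/2)


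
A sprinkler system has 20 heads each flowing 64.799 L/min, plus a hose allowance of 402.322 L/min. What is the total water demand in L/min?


Sprinkler demand = 20 * 64.799 = 1295.98 L/min
Total = 1295.98 + 402.322 = 1698.302 L/min

1698.302 L/min


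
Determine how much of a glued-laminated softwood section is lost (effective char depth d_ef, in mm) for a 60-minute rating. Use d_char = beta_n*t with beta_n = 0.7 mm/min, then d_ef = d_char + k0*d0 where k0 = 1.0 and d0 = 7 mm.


d_char = 0.7 * 60 = 42 mm
d_ef = 42 + 1.0*7 = 49 mm

49 mm


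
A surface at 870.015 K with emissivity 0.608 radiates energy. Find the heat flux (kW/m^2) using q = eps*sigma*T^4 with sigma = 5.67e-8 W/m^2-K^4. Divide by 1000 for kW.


T^4 = 5.7294e+11
q = 0.608 * 5.67e-8 * 5.7294e+11 / 1000 = 19.751 kW/m^2

19.751 kW/m^2


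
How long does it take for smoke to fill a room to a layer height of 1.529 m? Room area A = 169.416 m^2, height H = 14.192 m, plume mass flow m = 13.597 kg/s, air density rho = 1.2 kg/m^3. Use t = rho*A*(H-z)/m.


H - z = 12.663 m
t = 1.2 * 169.416 * 12.663 / 13.597 = 189.33 s

189.33 s


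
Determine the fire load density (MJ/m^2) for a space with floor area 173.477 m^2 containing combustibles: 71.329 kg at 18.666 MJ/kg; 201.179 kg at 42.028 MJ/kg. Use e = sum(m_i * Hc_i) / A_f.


Total energy = 71.329*18.666 + 201.179*42.028
= 1331.427 + 8455.151
= 9786.578 MJ
e = 9786.578 / 173.477 = 56.414 MJ/m^2

56.414 MJ/m^2


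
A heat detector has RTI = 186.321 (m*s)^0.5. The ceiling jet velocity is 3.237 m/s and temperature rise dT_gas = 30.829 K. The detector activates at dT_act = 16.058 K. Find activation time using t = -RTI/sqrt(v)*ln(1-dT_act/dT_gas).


dT_act/dT_gas = 0.52087
ln(1 - 0.52087) = -0.73579
t = -186.321 / sqrt(3.237) * -0.73579 = 76.198 s

76.198 s


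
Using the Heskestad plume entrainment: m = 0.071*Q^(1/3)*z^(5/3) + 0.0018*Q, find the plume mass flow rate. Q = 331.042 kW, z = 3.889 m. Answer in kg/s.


Q^(1/3) = 6.9177
z^(5/3) = 9.6175
First term = 0.071 * 6.9177 * 9.6175 = 4.7237
Second term = 0.0018 * 331.042 = 0.59588
m = 5.3196 kg/s

5.3196 kg/s


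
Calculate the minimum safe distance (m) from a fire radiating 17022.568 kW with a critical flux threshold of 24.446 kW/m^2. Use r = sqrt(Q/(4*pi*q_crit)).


4*pi*q_crit = 307.20
Q/(4*pi*q_crit) = 55.412
r = sqrt(55.412) = 7.4440 m

7.4440 m


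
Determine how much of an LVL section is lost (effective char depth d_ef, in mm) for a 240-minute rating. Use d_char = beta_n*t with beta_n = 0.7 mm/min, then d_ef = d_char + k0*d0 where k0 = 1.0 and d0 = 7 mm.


d_char = 0.7 * 240 = 168 mm
d_ef = 168 + 1.0*7 = 175 mm

175 mm


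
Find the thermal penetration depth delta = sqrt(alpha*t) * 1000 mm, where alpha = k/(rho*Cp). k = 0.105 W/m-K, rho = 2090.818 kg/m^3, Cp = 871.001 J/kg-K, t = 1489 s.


alpha = 0.105 / (2090.818 * 871.001) = 5.7657e-08 m^2/s
alpha * t = 8.5852e-05
delta = sqrt(8.5852e-05) * 1000 = 9.2656 mm

9.2656 mm


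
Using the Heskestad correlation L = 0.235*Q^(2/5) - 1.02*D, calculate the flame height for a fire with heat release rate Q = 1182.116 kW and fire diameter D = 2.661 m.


Q^(2/5) = 16.946
0.235 * Q^(2/5) = 3.9823
1.02 * D = 2.7142
L = 1.2681 m

1.2681 m


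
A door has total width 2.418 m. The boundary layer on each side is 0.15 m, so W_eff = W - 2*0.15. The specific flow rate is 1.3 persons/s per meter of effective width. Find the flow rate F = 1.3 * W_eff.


W_eff = 2.418 - 0.30 = 2.118 m
F = 1.3 * 2.118 = 2.7534 persons/s

2.7534 persons/s


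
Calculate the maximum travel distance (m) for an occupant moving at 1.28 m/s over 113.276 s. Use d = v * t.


d = 1.28 * 113.276 = 144.99 m

144.99 m


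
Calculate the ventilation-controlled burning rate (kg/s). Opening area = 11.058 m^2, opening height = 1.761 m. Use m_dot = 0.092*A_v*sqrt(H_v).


sqrt(H_v) = 1.3270
m_dot = 0.092 * 11.058 * 1.3270 = 1.3500 kg/s

1.3500 kg/s


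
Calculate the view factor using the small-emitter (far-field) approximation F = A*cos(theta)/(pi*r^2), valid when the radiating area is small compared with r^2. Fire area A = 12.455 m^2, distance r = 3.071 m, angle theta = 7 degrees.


cos(7 deg) = 0.99255
pi*r^2 = 29.628
F = 12.455 * 0.99255 / 29.628 = 0.41724

0.41724


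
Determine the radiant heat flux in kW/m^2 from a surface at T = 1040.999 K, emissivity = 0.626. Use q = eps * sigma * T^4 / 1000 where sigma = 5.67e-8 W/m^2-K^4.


T^4 = 1.1744e+12
q = 0.626 * 5.67e-8 * 1.1744e+12 / 1000 = 41.683 kW/m^2

41.683 kW/m^2


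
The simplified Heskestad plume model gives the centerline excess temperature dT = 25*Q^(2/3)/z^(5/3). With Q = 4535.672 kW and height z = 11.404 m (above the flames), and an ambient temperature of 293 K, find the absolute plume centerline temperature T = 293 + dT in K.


Q^(2/3) = 274.01
z^(5/3) = 57.778
dT = 25 * 274.01 / 57.778 = 118.56 K
T = 293 + 118.56 = 411.56 K

411.56 K


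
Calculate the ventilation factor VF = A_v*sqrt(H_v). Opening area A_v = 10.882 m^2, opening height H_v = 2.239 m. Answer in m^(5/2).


sqrt(H_v) = 1.4963
VF = 10.882 * 1.4963 = 16.283 m^(5/2)

16.283 m^(5/2)


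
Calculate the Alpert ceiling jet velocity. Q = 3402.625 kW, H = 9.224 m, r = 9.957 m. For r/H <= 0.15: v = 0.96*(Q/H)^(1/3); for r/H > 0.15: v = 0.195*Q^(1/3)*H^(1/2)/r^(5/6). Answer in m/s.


r/H = 9.957 / 9.224 = 1.0795
r/H > 0.15, so v = 0.195*Q^(1/3)*H^(1/2)/r^(5/6)
Q^(1/3) = 15.041
H^(1/2) = 3.0371
r^(5/6) = 6.7885
v = 0.195 * 15.041 * 3.0371 / 6.7885 = 1.3122 m/s

1.3122 m/s


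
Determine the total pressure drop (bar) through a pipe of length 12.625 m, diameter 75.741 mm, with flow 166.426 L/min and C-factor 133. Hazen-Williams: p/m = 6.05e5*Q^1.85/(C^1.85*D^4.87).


Q^1.85 = 12861
C^1.85 = 8494.3
D^4.87 = 1.4202e+09
p/m = 0.00064498 bar/m
p_total = 0.00064498 * 12.625 = 0.0081429 bar

0.0081429 bar


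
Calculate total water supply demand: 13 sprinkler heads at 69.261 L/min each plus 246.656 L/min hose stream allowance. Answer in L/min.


Sprinkler demand = 13 * 69.261 = 900.393 L/min
Total = 900.393 + 246.656 = 1147.049 L/min

1147.049 L/min


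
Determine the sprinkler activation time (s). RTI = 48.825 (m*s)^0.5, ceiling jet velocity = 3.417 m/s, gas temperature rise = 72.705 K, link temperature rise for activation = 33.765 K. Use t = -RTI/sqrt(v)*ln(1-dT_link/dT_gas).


dT_link/dT_gas = 0.46441
ln(1 - 0.46441) = -0.62439
t = -48.825 / sqrt(3.417) * -0.62439 = 16.492 s

16.492 s


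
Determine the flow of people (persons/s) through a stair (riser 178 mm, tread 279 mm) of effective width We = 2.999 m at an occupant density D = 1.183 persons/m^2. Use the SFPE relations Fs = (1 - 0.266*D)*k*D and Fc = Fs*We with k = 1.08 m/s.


1 - 0.266*D = 1 - 0.266*1.183 = 0.68532
Fs = 0.68532 * 1.08 * 1.183 = 0.87559 persons/(s*m)
Fc = 0.87559 * 2.999 = 2.6259 persons/s

2.6259 persons/s


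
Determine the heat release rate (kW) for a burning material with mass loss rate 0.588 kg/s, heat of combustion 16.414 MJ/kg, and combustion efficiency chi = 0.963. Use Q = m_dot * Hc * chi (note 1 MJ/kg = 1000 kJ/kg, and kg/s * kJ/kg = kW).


Hc = 16.414 MJ/kg = 16.414 * 1000 kJ/kg = 16414 kJ/kg
Q = 0.588 kg/s * 16414 kJ/kg * 0.963 = 9294.3 kW

9294.3 kW


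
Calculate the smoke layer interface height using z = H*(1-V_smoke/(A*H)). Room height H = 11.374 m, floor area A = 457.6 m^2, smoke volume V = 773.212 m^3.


V/(A*H) = 0.14856
1 - 0.14856 = 0.85144
z = 11.374 * 0.85144 = 9.6843 m

9.6843 m


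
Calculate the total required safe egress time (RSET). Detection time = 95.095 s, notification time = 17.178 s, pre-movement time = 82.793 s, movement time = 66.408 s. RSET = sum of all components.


Total = 95.095 + 17.178 + 82.793 + 66.408 = 261.474 s

261.474 s


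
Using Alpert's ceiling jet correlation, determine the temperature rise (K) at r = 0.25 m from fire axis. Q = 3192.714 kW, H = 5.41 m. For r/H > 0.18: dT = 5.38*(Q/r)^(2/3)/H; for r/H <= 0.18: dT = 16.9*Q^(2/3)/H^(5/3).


r/H = 0.25 / 5.41 = 0.046211
r/H <= 0.18, so dT = 16.9*Q^(2/3)/H^(5/3)
Q^(2/3) = 216.82
H^(5/3) = 16.672
dT = 16.9 * 216.82 / 16.672 = 219.78 K

219.78 K


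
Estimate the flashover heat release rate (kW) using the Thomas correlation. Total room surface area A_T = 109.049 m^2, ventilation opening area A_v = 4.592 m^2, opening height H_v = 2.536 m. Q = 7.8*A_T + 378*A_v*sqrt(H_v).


7.8*A_T = 850.58
sqrt(H_v) = 1.5925
378*A_v*sqrt(H_v) = 2764.2
Q = 850.58 + 2764.2 = 3614.8 kW

3614.8 kW


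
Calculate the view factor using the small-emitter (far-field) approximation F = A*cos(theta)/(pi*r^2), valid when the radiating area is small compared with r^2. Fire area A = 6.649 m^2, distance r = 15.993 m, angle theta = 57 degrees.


cos(57 deg) = 0.54464
pi*r^2 = 803.54
F = 6.649 * 0.54464 / 803.54 = 0.0045067

0.0045067


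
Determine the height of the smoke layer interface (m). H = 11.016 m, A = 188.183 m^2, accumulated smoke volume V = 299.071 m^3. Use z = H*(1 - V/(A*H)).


V/(A*H) = 0.14427
1 - 0.14427 = 0.85573
z = 11.016 * 0.85573 = 9.4267 m

9.4267 m


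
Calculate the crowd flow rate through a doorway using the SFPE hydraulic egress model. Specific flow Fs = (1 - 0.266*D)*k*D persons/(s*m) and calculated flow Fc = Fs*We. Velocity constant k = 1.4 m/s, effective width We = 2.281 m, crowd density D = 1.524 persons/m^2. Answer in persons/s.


1 - 0.266*D = 1 - 0.266*1.524 = 0.59462
Fs = 0.59462 * 1.4 * 1.524 = 1.2687 persons/(s*m)
Fc = 1.2687 * 2.281 = 2.8938 persons/s

2.8938 persons/s


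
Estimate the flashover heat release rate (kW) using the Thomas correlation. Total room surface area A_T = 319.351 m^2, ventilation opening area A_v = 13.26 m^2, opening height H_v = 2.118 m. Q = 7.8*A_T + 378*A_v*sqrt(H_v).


7.8*A_T = 2490.9
sqrt(H_v) = 1.4553
378*A_v*sqrt(H_v) = 7294.5
Q = 2490.9 + 7294.5 = 9785.5 kW

9785.5 kW


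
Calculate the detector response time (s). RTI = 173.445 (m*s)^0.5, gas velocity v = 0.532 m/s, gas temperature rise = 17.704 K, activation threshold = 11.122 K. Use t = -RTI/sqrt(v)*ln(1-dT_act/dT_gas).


dT_act/dT_gas = 0.62822
ln(1 - 0.62822) = -0.98945
t = -173.445 / sqrt(0.532) * -0.98945 = 235.29 s

235.29 s


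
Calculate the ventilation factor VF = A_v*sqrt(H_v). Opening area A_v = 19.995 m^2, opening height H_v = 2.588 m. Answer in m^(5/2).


sqrt(H_v) = 1.6087
VF = 19.995 * 1.6087 = 32.166 m^(5/2)

32.166 m^(5/2)


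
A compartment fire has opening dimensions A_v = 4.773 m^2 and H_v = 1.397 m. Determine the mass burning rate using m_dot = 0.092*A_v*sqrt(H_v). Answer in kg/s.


sqrt(H_v) = 1.1819
m_dot = 0.092 * 4.773 * 1.1819 = 0.51901 kg/s

0.51901 kg/s


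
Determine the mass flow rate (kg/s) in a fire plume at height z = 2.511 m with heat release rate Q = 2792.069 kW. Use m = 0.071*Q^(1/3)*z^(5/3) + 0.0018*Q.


Q^(1/3) = 14.081
z^(5/3) = 4.6389
First term = 0.071 * 14.081 * 4.6389 = 4.6378
Second term = 0.0018 * 2792.069 = 5.0257
m = 9.6635 kg/s

9.6635 kg/s


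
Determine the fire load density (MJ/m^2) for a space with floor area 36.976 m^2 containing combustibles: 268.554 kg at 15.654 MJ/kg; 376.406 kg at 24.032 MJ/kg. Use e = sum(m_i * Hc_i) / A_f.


Total energy = 268.554*15.654 + 376.406*24.032
= 4203.944 + 9045.789
= 13249.73 MJ
e = 13249.73 / 36.976 = 358.33 MJ/m^2

358.33 MJ/m^2


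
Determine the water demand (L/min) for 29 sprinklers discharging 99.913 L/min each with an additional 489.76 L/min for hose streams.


Sprinkler demand = 29 * 99.913 = 2897.477 L/min
Total = 2897.477 + 489.76 = 3387.237 L/min

3387.237 L/min


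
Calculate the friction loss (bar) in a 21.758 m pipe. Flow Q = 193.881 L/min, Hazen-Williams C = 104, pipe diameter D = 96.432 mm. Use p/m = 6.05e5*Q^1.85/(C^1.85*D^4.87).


Q^1.85 = 17058
C^1.85 = 5389.0
D^4.87 = 4.6042e+09
p/m = 0.00041594 bar/m
p_total = 0.00041594 * 21.758 = 0.0090499 bar

0.0090499 bar


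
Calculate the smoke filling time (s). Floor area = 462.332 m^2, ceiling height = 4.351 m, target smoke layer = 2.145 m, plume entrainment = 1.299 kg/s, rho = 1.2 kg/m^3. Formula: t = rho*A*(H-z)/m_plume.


H - z = 2.206 m
t = 1.2 * 462.332 * 2.206 / 1.299 = 942.17 s

942.17 s


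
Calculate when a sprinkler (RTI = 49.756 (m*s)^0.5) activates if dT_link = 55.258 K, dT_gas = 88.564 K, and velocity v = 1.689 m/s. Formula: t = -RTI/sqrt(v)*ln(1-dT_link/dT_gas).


dT_link/dT_gas = 0.62393
ln(1 - 0.62393) = -0.97799
t = -49.756 / sqrt(1.689) * -0.97799 = 37.442 s

37.442 s


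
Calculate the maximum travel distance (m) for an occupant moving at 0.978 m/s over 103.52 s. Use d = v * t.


d = 0.978 * 103.52 = 101.24 m

101.24 m


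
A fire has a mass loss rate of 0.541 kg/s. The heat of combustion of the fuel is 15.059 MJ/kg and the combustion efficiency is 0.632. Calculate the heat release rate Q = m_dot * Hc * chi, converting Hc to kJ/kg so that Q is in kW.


Hc = 15.059 MJ/kg = 15.059 * 1000 kJ/kg = 15059 kJ/kg
Q = 0.541 kg/s * 15059 kJ/kg * 0.632 = 5148.9 kW

5148.9 kW


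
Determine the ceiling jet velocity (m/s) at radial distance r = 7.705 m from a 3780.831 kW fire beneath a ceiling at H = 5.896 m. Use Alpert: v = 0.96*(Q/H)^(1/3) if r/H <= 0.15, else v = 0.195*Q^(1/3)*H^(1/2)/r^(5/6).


r/H = 7.705 / 5.896 = 1.3068
r/H > 0.15, so v = 0.195*Q^(1/3)*H^(1/2)/r^(5/6)
Q^(1/3) = 15.579
H^(1/2) = 2.4282
r^(5/6) = 5.4825
v = 0.195 * 15.579 * 2.4282 / 5.4825 = 1.3454 m/s

1.3454 m/s


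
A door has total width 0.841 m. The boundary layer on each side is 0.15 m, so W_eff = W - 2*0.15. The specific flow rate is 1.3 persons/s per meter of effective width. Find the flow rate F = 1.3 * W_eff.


W_eff = 0.841 - 0.30 = 0.541 m
F = 1.3 * 0.541 = 0.70330 persons/s

0.70330 persons/s


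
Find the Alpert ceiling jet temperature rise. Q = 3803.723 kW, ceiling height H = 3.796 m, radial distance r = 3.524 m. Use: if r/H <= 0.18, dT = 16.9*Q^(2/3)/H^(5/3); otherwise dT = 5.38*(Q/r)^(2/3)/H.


r/H = 3.524 / 3.796 = 0.92835
r/H > 0.18, so dT = 5.38*(Q/r)^(2/3)/H
Q/r = 1079.4
(Q/r)^(2/3) = 105.22
dT = 5.38 * 105.22 / 3.796 = 149.13 K

149.13 K


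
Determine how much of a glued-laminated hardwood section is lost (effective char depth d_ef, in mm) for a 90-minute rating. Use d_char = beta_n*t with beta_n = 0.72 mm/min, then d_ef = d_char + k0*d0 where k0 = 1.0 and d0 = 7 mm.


d_char = 0.72 * 90 = 64.8 mm
d_ef = 64.8 + 1.0*7 = 71.8 mm

71.8 mm


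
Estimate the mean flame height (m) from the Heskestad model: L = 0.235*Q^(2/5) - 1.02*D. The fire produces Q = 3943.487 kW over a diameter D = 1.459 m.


Q^(2/5) = 27.438
0.235 * Q^(2/5) = 6.4479
1.02 * D = 1.4882
L = 4.9597 m

4.9597 m


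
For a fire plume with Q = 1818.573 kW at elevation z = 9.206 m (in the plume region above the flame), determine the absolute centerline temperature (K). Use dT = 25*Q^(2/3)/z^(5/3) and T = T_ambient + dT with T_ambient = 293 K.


Q^(2/3) = 148.99
z^(5/3) = 40.438
dT = 25 * 148.99 / 40.438 = 92.110 K
T = 293 + 92.110 = 385.11 K

385.11 K


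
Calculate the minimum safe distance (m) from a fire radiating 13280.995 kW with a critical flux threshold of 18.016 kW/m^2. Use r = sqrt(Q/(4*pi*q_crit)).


4*pi*q_crit = 226.40
Q/(4*pi*q_crit) = 58.663
r = sqrt(58.663) = 7.6592 m

7.6592 m


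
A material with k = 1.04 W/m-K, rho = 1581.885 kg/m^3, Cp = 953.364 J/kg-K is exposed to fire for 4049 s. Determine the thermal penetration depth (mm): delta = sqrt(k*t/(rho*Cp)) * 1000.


alpha = 1.04 / (1581.885 * 953.364) = 6.8960e-07 m^2/s
alpha * t = 0.0027922
delta = sqrt(0.0027922) * 1000 = 52.841 mm

52.841 mm


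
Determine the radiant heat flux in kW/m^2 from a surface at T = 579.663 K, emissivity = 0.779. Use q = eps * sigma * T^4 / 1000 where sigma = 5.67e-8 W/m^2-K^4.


T^4 = 1.1290e+11
q = 0.779 * 5.67e-8 * 1.1290e+11 / 1000 = 4.9868 kW/m^2

4.9868 kW/m^2


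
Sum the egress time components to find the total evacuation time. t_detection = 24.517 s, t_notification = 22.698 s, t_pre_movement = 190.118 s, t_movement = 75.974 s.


Total = 24.517 + 22.698 + 190.118 + 75.974 = 313.307 s

313.307 s


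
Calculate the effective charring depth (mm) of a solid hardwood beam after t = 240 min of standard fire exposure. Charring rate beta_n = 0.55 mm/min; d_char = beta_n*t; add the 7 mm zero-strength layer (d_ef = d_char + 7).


d_char = 0.55 * 240 = 132 mm
d_ef = 132 + 1.0*7 = 139 mm

139 mm


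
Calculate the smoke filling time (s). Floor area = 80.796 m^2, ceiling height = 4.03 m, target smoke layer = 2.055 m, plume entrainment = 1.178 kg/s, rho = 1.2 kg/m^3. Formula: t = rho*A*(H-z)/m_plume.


H - z = 1.975 m
t = 1.2 * 80.796 * 1.975 / 1.178 = 162.55 s

162.55 s


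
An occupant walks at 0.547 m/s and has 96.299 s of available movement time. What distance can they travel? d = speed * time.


d = 0.547 * 96.299 = 52.676 m

52.676 m


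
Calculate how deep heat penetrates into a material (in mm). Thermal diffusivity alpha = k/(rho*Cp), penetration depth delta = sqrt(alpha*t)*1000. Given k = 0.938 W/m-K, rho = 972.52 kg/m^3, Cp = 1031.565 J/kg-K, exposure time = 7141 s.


alpha = 0.938 / (972.52 * 1031.565) = 9.3499e-07 m^2/s
alpha * t = 0.0066768
delta = sqrt(0.0066768) * 1000 = 81.712 mm

81.712 mm


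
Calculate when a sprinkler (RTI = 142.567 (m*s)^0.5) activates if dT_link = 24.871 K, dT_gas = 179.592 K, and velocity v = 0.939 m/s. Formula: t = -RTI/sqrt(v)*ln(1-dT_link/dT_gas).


dT_link/dT_gas = 0.13849
ln(1 - 0.13849) = -0.14906
t = -142.567 / sqrt(0.939) * -0.14906 = 21.931 s

21.931 s


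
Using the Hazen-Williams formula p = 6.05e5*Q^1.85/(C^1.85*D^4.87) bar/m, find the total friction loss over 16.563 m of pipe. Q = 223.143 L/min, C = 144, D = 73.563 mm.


Q^1.85 = 22125
C^1.85 = 9839.4
D^4.87 = 1.2321e+09
p/m = 0.0011042 bar/m
p_total = 0.0011042 * 16.563 = 0.018288 bar

0.018288 bar


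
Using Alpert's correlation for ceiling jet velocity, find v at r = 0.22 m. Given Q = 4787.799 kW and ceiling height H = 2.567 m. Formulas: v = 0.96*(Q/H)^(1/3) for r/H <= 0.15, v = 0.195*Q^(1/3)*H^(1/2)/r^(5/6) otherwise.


r/H = 0.22 / 2.567 = 0.085703
r/H <= 0.15, so v = 0.96*(Q/H)^(1/3)
Q/H = 1865.1
(Q/H)^(1/3) = 12.309
v = 0.96 * 12.309 = 11.817 m/s

11.817 m/s


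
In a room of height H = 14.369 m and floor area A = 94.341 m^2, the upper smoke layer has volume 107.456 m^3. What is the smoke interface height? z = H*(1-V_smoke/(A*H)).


V/(A*H) = 0.079269
1 - 0.079269 = 0.92073
z = 14.369 * 0.92073 = 13.230 m

13.230 m


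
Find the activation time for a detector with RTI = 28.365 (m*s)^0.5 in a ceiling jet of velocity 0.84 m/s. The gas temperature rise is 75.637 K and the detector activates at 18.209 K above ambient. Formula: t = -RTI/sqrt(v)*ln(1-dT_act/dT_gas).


dT_act/dT_gas = 0.24074
ln(1 - 0.24074) = -0.27541
t = -28.365 / sqrt(0.84) * -0.27541 = 8.5237 s

8.5237 s


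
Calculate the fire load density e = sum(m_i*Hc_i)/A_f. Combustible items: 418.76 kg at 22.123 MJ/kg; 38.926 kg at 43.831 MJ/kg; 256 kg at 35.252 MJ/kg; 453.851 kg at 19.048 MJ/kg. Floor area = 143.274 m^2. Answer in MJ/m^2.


Total energy = 418.76*22.123 + 38.926*43.831 + 256*35.252 + 453.851*19.048
= 9264.227 + 1706.166 + 9024.512 + 8644.954
= 28639.86 MJ
e = 28639.86 / 143.274 = 199.90 MJ/m^2

199.90 MJ/m^2


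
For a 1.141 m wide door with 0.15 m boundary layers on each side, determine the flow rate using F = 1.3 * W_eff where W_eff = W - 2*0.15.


W_eff = 1.141 - 0.30 = 0.841 m
F = 1.3 * 0.841 = 1.0933 persons/s

1.0933 persons/s


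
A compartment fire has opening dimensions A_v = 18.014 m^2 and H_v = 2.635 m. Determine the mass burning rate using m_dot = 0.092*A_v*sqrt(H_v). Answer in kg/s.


sqrt(H_v) = 1.6233
m_dot = 0.092 * 18.014 * 1.6233 = 2.6902 kg/s

2.6902 kg/s


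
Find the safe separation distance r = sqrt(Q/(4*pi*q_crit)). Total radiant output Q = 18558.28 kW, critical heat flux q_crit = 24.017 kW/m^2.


4*pi*q_crit = 301.81
Q/(4*pi*q_crit) = 61.491
r = sqrt(61.491) = 7.8416 m

7.8416 m


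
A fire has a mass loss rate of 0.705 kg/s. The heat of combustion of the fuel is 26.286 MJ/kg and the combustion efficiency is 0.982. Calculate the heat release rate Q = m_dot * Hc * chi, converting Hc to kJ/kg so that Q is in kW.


Hc = 26.286 MJ/kg = 26.286 * 1000 kJ/kg = 26286 kJ/kg
Q = 0.705 kg/s * 26286 kJ/kg * 0.982 = 18198 kW

18198 kW


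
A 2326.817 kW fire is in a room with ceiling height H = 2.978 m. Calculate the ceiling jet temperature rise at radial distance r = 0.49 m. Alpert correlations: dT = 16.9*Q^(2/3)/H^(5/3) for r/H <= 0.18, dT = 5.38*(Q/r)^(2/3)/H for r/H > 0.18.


r/H = 0.49 / 2.978 = 0.16454
r/H <= 0.18, so dT = 16.9*Q^(2/3)/H^(5/3)
Q^(2/3) = 175.59
H^(5/3) = 6.1642
dT = 16.9 * 175.59 / 6.1642 = 481.42 K

481.42 K


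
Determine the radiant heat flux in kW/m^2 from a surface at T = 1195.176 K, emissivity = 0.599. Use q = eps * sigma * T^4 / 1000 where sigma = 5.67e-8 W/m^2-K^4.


T^4 = 2.0405e+12
q = 0.599 * 5.67e-8 * 2.0405e+12 / 1000 = 69.301 kW/m^2

69.301 kW/m^2


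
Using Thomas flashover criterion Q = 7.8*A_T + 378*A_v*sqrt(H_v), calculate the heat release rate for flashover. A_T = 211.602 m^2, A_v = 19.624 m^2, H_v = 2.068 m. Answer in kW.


7.8*A_T = 1650.5
sqrt(H_v) = 1.4381
378*A_v*sqrt(H_v) = 10667
Q = 1650.5 + 10667 = 12318 kW

12318 kW


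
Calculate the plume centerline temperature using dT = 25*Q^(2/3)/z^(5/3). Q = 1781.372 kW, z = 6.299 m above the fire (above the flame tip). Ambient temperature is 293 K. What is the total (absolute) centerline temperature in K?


Q^(2/3) = 146.95
z^(5/3) = 21.484
dT = 25 * 146.95 / 21.484 = 171.00 K
T = 293 + 171.00 = 464.00 K

464.00 K


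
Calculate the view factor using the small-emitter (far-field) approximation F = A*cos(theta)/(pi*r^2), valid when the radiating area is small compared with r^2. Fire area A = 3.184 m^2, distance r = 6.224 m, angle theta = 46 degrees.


cos(46 deg) = 0.69466
pi*r^2 = 121.70
F = 3.184 * 0.69466 / 121.70 = 0.018174

0.018174


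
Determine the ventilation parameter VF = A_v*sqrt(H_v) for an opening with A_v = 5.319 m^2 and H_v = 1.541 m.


sqrt(H_v) = 1.2414
VF = 5.319 * 1.2414 = 6.6028 m^(5/2)

6.6028 m^(5/2)


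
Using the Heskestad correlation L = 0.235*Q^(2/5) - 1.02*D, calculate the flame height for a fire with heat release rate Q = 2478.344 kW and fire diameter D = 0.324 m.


Q^(2/5) = 22.786
0.235 * Q^(2/5) = 5.3547
1.02 * D = 0.33048
L = 5.0242 m

5.0242 m


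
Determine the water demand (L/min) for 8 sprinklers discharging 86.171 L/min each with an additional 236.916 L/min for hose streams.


Sprinkler demand = 8 * 86.171 = 689.368 L/min
Total = 689.368 + 236.916 = 926.284 L/min

926.284 L/min


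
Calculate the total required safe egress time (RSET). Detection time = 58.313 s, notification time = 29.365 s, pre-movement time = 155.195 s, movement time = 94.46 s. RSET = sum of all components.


Total = 58.313 + 29.365 + 155.195 + 94.46 = 337.333 s

337.333 s


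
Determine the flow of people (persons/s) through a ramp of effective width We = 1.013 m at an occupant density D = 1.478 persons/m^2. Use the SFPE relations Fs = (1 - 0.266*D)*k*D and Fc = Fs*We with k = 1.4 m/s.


1 - 0.266*D = 1 - 0.266*1.478 = 0.60685
Fs = 0.60685 * 1.4 * 1.478 = 1.2557 persons/(s*m)
Fc = 1.2557 * 1.013 = 1.2720 persons/s

1.2720 persons/s


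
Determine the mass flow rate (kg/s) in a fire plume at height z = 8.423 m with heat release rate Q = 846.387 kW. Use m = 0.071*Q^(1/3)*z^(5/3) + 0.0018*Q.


Q^(1/3) = 9.4592
z^(5/3) = 34.869
First term = 0.071 * 9.4592 * 34.869 = 23.419
Second term = 0.0018 * 846.387 = 1.5235
m = 24.942 kg/s

24.942 kg/s


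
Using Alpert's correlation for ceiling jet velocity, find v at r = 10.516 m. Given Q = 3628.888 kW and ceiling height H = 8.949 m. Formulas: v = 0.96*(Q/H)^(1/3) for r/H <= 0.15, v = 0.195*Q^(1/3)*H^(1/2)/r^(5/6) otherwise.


r/H = 10.516 / 8.949 = 1.1751
r/H > 0.15, so v = 0.195*Q^(1/3)*H^(1/2)/r^(5/6)
Q^(1/3) = 15.367
H^(1/2) = 2.9915
r^(5/6) = 7.1046
v = 0.195 * 15.367 * 2.9915 / 7.1046 = 1.2617 m/s

1.2617 m/s


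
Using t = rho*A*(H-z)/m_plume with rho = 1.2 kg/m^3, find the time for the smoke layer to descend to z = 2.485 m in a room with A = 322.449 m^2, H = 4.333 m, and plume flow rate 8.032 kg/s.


H - z = 1.848 m
t = 1.2 * 322.449 * 1.848 / 8.032 = 89.027 s

89.027 s


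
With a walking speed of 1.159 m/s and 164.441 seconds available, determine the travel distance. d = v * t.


d = 1.159 * 164.441 = 190.59 m

190.59 m


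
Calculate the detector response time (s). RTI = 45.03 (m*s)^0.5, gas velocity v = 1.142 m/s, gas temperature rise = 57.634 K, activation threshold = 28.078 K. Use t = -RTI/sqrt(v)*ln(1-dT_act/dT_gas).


dT_act/dT_gas = 0.48718
ln(1 - 0.48718) = -0.66783
t = -45.03 / sqrt(1.142) * -0.66783 = 28.141 s

28.141 s


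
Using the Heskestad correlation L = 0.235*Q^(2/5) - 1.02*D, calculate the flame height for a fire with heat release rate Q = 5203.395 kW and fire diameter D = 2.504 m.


Q^(2/5) = 30.656
0.235 * Q^(2/5) = 7.2041
1.02 * D = 2.5541
L = 4.6501 m

4.6501 m


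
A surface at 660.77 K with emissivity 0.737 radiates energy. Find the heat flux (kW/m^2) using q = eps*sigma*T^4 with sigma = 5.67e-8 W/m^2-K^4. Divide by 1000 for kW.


T^4 = 1.9063e+11
q = 0.737 * 5.67e-8 * 1.9063e+11 / 1000 = 7.9662 kW/m^2

7.9662 kW/m^2


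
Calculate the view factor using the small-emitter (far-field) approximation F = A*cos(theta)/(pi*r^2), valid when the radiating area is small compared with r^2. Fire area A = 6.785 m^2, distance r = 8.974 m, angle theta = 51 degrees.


cos(51 deg) = 0.62932
pi*r^2 = 253.00
F = 6.785 * 0.62932 / 253.00 = 0.016877

0.016877
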